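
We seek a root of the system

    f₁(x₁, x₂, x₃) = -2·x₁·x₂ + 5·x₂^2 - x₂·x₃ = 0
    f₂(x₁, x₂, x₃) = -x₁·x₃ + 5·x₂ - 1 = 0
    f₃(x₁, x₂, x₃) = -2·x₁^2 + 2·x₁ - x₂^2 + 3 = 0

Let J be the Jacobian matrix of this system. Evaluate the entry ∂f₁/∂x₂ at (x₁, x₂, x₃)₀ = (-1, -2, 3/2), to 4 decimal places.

-19.5000

∂f₁/∂x₂ = -2·x₁ + 10·x₂ - x₃.
At (-1, -2, 3/2) this is -19.5000.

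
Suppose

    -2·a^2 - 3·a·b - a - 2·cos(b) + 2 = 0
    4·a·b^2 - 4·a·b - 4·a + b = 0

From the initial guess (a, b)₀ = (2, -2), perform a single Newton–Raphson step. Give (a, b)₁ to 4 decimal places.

At (2, -2): F = (4.832294, 38.0000).
Jacobian J = [[-4·a - 3·b - 1, -3·a + 2·sin(b)], [4·b^2 - 4·b - 4, 8·a·b - 4·a + 1]].
At the point, J = [[-3.0000, -7.818595], [20.0000, -39.0000]] (det J = 273.371897).
Solving J·Δ = −F gives Δ = (-0.3974, 0.7705).
Then the next iterate is (a, b)₁ = (1.6026, -1.2295).

(1.6026, -1.2295)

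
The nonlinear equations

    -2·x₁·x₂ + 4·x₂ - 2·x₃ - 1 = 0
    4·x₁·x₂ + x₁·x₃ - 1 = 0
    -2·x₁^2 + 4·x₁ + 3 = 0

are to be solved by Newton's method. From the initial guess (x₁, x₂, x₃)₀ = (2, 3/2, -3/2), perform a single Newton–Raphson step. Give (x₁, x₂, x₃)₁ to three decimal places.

At (2, 3/2, -3/2): F = (2.000, 8.000, 3.000).
Jacobian J = [[-2·x₂, -2·x₁ + 4, -2], [4·x₂ + x₃, 4·x₁, x₁], [-4·x₁ + 4, 0, 0]].
At the point, J = [[-3.000, 0.000, -2.000], [4.500, 8.000, 2.000], [-4.000, 0.000, 0.000]] (det J = -64.000).
Solving J·Δ = −F gives Δ = (0.750, -1.391, -0.125).
Then the next iterate is (x₁, x₂, x₃)₁ = (2.750, 0.109, -1.625).

(2.750, 0.109, -1.625)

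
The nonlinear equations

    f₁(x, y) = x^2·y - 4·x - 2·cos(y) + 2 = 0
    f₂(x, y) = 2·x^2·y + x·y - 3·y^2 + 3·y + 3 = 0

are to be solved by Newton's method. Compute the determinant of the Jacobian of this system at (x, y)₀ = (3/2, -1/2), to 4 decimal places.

-61.4810

J = [[2·x·y - 4, x^2 + 2·sin(y)], [4·x·y + y, 2·x^2 + x - 6·y + 3]].
At the point, J = [[-5.5000, 1.291149], [-3.5000, 12.0000]].
det J = -61.4810.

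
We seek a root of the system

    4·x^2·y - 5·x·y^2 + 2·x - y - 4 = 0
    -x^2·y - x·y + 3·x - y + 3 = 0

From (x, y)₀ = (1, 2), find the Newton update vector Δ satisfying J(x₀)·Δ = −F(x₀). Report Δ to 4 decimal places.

(1.0667, -1.0667)

At (1, 2): F = (-16.0000, 0.0000).
Jacobian J = [[8·x·y - 5·y^2 + 2, 4·x^2 - 10·x·y - 1], [-2·x·y - y + 3, -x^2 - x - 1]].
At the point, J = [[-2.0000, -17.0000], [-3.0000, -3.0000]] (det J = -45.0000).
Solving J·Δ = −F gives Δ = (1.0667, -1.0667).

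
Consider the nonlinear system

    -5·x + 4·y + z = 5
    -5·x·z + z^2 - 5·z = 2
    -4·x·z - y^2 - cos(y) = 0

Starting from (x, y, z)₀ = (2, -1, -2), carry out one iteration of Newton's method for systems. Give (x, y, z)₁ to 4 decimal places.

(0.7060, 2.3817, -0.9969)

At (2, -1, -2): F = (-21.0000, 32.0000, 14.459698).
Jacobian J = [[-5, 4, 1], [-5·z, 0, -5·x + 2·z - 5], [-4·z, -2·y + sin(y), -4·x]].
At the point, J = [[-5.0000, 4.0000, 1.0000], [10.0000, 0.0000, -19.0000], [8.0000, 1.158529, -8.0000]] (det J = -386.474966).
Solving J·Δ = −F gives Δ = (-1.2940, 3.3817, 1.0031).
Then the next iterate is (x, y, z)₁ = (0.7060, 2.3817, -0.9969).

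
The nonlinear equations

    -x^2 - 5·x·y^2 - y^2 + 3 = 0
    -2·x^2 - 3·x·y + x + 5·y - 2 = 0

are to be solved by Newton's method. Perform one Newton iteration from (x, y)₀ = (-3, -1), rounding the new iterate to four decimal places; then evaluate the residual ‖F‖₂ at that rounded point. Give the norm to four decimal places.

At (-3, -1): F = (8.0000, -37.0000).
Jacobian J = [[-2·x - 5·y^2, -10·x·y - 2·y], [-4·x - 3·y + 1, -3·x + 5]].
At the point, J = [[1.0000, -28.0000], [16.0000, 14.0000]] (det J = 462.0000).
Solving J·Δ = −F gives Δ = (2.0000, 0.3571).
Then the next iterate is (x, y)₁ = (-1.0000, -0.6429).
Re-evaluating at (-1.0000, -0.6429): F = (3.653282, -10.1432), so ‖F‖₂ = 10.7810.

10.7810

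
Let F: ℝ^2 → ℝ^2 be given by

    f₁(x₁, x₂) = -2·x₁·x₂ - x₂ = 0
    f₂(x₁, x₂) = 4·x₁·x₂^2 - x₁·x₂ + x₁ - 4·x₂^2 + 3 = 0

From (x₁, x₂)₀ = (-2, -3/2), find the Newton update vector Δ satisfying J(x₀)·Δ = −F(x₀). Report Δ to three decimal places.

(1.057, 0.443)

At (-2, -3/2): F = (-4.500, -29.000).
Jacobian J = [[-2·x₂, -2·x₁ - 1], [4·x₂^2 - x₂ + 1, 8·x₁·x₂ - x₁ - 8·x₂]].
At the point, J = [[3.000, 3.000], [11.500, 38.000]] (det J = 79.500).
Solving J·Δ = −F gives Δ = (1.057, 0.443).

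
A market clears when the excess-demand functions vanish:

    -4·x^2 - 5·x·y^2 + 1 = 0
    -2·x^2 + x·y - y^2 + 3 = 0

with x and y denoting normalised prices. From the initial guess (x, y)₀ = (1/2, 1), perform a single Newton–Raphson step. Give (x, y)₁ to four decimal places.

At (1/2, 1): F = (-2.5000, 2.0000).
Jacobian J = [[-8·x - 5·y^2, -10·x·y], [-4·x + y, x - 2·y]].
At the point, J = [[-9.0000, -5.0000], [-1.0000, -1.5000]] (det J = 8.5000).
Solving J·Δ = −F gives Δ = (-1.6176, 2.4118).
Then the next iterate is (x, y)₁ = (-1.1176, 3.4118).

(-1.1176, 3.4118)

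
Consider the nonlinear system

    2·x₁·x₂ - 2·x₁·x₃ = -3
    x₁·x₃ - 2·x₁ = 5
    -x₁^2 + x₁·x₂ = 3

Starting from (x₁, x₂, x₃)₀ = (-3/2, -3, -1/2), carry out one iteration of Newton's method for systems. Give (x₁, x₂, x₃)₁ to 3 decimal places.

(-0.550, -3.500, -2.917)

At (-3/2, -3, -1/2): F = (10.500, -1.250, -0.750).
Jacobian J = [[2·x₂ - 2·x₃, 2·x₁, -2·x₁], [x₃ - 2, 0, x₁], [-2·x₁ + x₂, x₁, 0]].
At the point, J = [[-5.000, -3.000, 3.000], [-2.500, 0.000, -1.500], [0.000, -1.500, 0.000]] (det J = 22.500).
Solving J·Δ = −F gives Δ = (0.950, -0.500, -2.417).
Then the next iterate is (x₁, x₂, x₃)₁ = (-0.550, -3.500, -2.917).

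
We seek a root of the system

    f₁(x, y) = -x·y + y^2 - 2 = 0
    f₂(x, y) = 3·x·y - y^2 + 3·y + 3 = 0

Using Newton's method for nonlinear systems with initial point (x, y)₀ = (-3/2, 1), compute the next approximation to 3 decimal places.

(-2.000, 0.714)

At (-3/2, 1): F = (0.500, 0.500).
Jacobian J = [[-y, -x + 2·y], [3·y, 3·x - 2·y + 3]].
At the point, J = [[-1.000, 3.500], [3.000, -3.500]] (det J = -7.000).
Solving J·Δ = −F gives Δ = (-0.500, -0.286).
Then the next iterate is (x, y)₁ = (-2.000, 0.714).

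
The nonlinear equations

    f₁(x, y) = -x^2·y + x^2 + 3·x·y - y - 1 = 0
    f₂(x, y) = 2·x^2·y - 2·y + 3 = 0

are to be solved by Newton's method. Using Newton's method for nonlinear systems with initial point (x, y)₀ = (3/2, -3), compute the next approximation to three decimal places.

At (3/2, -3): F = (-2.500, -4.500).
Jacobian J = [[-2·x·y + 2·x + 3·y, -x^2 + 3·x - 1], [4·x·y, 2·x^2 - 2]].
At the point, J = [[3.000, 1.250], [-18.000, 2.500]] (det J = 30.000).
Solving J·Δ = −F gives Δ = (0.021, 1.950).
Then the next iterate is (x, y)₁ = (1.521, -1.050).

(1.521, -1.050)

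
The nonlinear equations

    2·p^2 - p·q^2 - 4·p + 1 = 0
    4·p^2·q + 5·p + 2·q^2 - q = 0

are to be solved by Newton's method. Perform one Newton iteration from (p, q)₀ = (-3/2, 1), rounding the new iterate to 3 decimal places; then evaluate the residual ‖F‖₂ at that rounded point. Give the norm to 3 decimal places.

At (-3/2, 1): F = (13.000, 2.500).
Jacobian J = [[4·p - q^2 - 4, -2·p·q], [8·p·q + 5, 4·p^2 + 4·q - 1]].
At the point, J = [[-11.000, 3.000], [-7.000, 12.000]] (det J = -111.000).
Solving J·Δ = −F gives Δ = (1.338, 0.572).
Then the next iterate is (p, q)₁ = (-0.162, 1.572).
Re-evaluating at (-0.162, 1.572): F = (2.10082, 2.72539), so ‖F‖₂ = 3.441.

3.441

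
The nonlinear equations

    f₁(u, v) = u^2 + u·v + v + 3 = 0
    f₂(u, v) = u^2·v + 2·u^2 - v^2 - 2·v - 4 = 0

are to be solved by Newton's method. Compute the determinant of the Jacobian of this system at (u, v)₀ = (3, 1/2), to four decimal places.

J = [[2·u + v, u + 1], [2·u·v + 4·u, u^2 - 2·v - 2]].
At the point, J = [[6.5000, 4.0000], [15.0000, 6.0000]].
det J = -21.0000.

-21.0000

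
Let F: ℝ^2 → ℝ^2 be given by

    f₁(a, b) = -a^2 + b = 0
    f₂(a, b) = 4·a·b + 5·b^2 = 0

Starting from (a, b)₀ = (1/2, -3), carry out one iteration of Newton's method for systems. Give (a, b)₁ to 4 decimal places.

(-0.8000, -1.0500)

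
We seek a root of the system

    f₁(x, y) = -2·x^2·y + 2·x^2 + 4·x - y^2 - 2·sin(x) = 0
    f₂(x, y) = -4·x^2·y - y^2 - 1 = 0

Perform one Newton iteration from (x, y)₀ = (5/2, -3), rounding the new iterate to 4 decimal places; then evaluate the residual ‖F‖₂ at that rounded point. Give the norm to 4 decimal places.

At (5/2, -3): F = (49.803056, 65.0000).
Jacobian J = [[-4·x·y + 4·x - 2·cos(x) + 4, -2·x^2 - 2·y], [-8·x·y, -4·x^2 - 2·y]].
At the point, J = [[45.602287, -6.5000], [60.0000, -19.0000]] (det J = -476.443457).
Solving J·Δ = −F gives Δ = (-1.0993, -0.0504).
Then the next iterate is (x, y)₁ = (1.4007, -3.0504).
Re-evaluating at (1.4007, -3.0504): F = (10.220172, 13.634117), so ‖F‖₂ = 17.0394.

17.0394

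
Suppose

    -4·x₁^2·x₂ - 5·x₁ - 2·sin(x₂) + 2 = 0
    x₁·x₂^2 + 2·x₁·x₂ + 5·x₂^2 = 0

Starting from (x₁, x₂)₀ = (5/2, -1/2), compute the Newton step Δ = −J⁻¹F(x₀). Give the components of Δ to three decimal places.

(-0.741, -0.028)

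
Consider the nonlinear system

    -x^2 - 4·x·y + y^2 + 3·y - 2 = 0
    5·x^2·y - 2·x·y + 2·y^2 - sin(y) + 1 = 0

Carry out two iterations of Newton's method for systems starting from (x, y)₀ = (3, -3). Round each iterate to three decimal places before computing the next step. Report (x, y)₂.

At (3, -3): F = (25.000, -97.85888).
Jacobian J = [[-2·x - 4·y, -4·x + 2·y + 3], [10·x·y - 2·y, 5·x^2 - 2·x + 4·y - cos(y)]].
At the point, J = [[6.000, -15.000], [-84.000, 27.98999]] (det J = -1092.06005).
Solving J·Δ = −F gives Δ = (-0.703, 1.385).
Then the next iterate is (x, y)₁ = (2.297, -1.615).
Round to (2.297, -1.615) and repeat: F = (5.32564, -27.97060), J = [[1.866, -9.418], [-33.86655, 15.37123]].
Δ = (-0.626, 0.442), so (x, y)₂ = (1.671, -1.173).

(1.671, -1.173)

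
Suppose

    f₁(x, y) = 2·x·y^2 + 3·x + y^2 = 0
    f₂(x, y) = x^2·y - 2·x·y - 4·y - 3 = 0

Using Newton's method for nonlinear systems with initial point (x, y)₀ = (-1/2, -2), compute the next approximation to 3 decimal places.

At (-1/2, -2): F = (-1.500, 2.500).
Jacobian J = [[2·y^2 + 3, 4·x·y + 2·y], [2·x·y - 2·y, x^2 - 2·x - 4]].
At the point, J = [[11.000, 0.000], [6.000, -2.750]] (det J = -30.250).
Solving J·Δ = −F gives Δ = (0.136, 1.207).
Then the next iterate is (x, y)₁ = (-0.364, -0.793).

(-0.364, -0.793)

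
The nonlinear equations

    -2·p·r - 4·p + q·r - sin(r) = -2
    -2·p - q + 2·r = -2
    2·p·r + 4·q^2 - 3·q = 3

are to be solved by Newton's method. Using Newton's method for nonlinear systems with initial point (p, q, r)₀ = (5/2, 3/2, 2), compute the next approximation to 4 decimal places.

(0.9978, 1.5669, 0.7813)

At (5/2, 3/2, 2): F = (-15.909297, -0.5000, 11.5000).
Jacobian J = [[-2·r - 4, r, -2·p + q - cos(r)], [-2, -1, 2], [2·r, 8·q - 3, 2·p]].
At the point, J = [[-8.0000, 2.0000, -3.083853], [-2.0000, -1.0000, 2.0000], [4.0000, 9.0000, 5.0000]] (det J = 263.173944).
Solving J·Δ = −F gives Δ = (-1.5022, 0.0669, -1.2187).
Then the next iterate is (p, q, r)₁ = (0.9978, 1.5669, 0.7813).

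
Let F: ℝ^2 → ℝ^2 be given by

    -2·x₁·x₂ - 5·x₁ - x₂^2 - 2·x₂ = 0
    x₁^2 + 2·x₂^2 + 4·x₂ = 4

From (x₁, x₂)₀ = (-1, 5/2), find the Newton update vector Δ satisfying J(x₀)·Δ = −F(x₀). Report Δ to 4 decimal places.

(0.5333, -1.3167)

At (-1, 5/2): F = (-1.2500, 19.5000).
Jacobian J = [[-2·x₂ - 5, -2·x₁ - 2·x₂ - 2], [2·x₁, 4·x₂ + 4]].
At the point, J = [[-10.0000, -5.0000], [-2.0000, 14.0000]] (det J = -150.0000).
Solving J·Δ = −F gives Δ = (0.5333, -1.3167).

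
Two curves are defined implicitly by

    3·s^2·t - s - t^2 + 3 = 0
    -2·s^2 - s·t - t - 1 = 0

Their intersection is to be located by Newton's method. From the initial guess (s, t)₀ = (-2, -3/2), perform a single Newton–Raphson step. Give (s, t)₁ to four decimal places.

At (-2, -3/2): F = (-15.2500, -10.5000).
Jacobian J = [[6·s·t - 1, 3·s^2 - 2·t], [-4·s - t, -s - 1]].
At the point, J = [[17.0000, 15.0000], [9.5000, 1.0000]] (det J = -125.5000).
Solving J·Δ = −F gives Δ = (1.1335, -0.2679).
Then the next iterate is (s, t)₁ = (-0.8665, -1.7679).

(-0.8665, -1.7679)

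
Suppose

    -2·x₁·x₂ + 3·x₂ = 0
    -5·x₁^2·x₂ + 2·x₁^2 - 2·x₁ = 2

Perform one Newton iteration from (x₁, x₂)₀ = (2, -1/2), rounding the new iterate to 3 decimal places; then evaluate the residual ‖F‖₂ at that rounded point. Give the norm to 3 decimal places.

At (2, -1/2): F = (0.500, 12.000).
Jacobian J = [[-2·x₂, -2·x₁ + 3], [-10·x₁·x₂ + 4·x₁ - 2, -5·x₁^2]].
At the point, J = [[1.000, -1.000], [16.000, -20.000]] (det J = -4.000).
Solving J·Δ = −F gives Δ = (0.500, 1.000).
Then the next iterate is (x₁, x₂)₁ = (2.500, 0.500).
Re-evaluating at (2.500, 0.500): F = (-1.000, -10.125), so ‖F‖₂ = 10.174.

10.174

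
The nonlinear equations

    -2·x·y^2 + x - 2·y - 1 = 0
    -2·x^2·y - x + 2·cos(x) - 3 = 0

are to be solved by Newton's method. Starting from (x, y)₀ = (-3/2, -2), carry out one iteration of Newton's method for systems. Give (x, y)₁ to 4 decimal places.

At (-3/2, -2): F = (13.5000, 7.641474).
Jacobian J = [[-2·y^2 + 1, -4·x·y - 2], [-4·x·y - 2·sin(x) - 1, -2·x^2]].
At the point, J = [[-7.0000, -14.0000], [-11.005010, -4.5000]] (det J = -122.570140).
Solving J·Δ = −F gives Δ = (0.3772, 0.7757).
Then the next iterate is (x, y)₁ = (-1.1228, -1.2243).

(-1.1228, -1.2243)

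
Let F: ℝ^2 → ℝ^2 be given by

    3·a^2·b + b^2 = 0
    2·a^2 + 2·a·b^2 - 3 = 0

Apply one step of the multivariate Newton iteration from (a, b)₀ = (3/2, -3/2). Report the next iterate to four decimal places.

(1.0137, -1.1507)

At (3/2, -3/2): F = (-7.8750, 8.2500).
Jacobian J = [[6·a·b, 3·a^2 + 2·b], [4·a + 2·b^2, 4·a·b]].
At the point, J = [[-13.5000, 3.7500], [10.5000, -9.0000]] (det J = 82.1250).
Solving J·Δ = −F gives Δ = (-0.4863, 0.3493).
Then the next iterate is (a, b)₁ = (1.0137, -1.1507).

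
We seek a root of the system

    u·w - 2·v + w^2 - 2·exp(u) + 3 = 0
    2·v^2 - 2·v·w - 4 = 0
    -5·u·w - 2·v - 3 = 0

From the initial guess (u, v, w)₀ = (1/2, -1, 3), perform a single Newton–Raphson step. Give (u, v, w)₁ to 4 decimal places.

At (1/2, -1, 3): F = (12.202557, 4.0000, -8.5000).
Jacobian J = [[w - 2·exp(u), -2, u + 2·w], [0, 4·v - 2·w, -2·v], [-5·w, -2, -5·u]].
At the point, J = [[-0.297443, -2.0000, 6.5000], [0.0000, -10.0000, 2.0000], [-15.0000, -2.0000, -2.5000]] (det J = -923.625834).
Solving J·Δ = −F gives Δ = (-0.2562, 0.0236, -1.8818).
Then the next iterate is (u, v, w)₁ = (0.2438, -0.9764, 1.1182).

(0.2438, -0.9764, 1.1182)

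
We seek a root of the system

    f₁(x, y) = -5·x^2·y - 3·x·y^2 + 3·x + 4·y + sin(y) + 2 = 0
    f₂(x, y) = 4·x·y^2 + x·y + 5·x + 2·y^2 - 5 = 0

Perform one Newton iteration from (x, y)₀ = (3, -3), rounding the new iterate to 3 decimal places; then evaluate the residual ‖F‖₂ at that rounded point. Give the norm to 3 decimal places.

At (3, -3): F = (52.85888, 127.000).
Jacobian J = [[-10·x·y - 3·y^2 + 3, -5·x^2 - 6·x·y + cos(y) + 4], [4·y^2 + y + 5, 8·x·y + x + 4·y]].
At the point, J = [[66.000, 12.01001], [38.000, -81.000]] (det J = -5802.38029).
Solving J·Δ = −F gives Δ = (-1.001, 1.098).
Then the next iterate is (x, y)₁ = (1.999, -1.902).
Re-evaluating at (1.999, -1.902): F = (15.75055, 37.35447), so ‖F‖₂ = 40.539.

40.539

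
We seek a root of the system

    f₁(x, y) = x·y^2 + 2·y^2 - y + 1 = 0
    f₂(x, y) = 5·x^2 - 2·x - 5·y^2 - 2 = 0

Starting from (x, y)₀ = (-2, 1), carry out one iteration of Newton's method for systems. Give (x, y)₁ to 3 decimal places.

At (-2, 1): F = (0.000, 17.000).
Jacobian J = [[y^2, 2·x·y + 4·y - 1], [10·x - 2, -10·y]].
At the point, J = [[1.000, -1.000], [-22.000, -10.000]] (det J = -32.000).
Solving J·Δ = −F gives Δ = (0.531, 0.531).
Then the next iterate is (x, y)₁ = (-1.469, 1.531).

(-1.469, 1.531)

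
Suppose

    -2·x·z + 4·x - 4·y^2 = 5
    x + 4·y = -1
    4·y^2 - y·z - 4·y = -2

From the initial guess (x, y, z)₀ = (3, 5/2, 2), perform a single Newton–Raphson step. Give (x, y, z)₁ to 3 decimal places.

(-6.612, 1.403, 0.657)

At (3, 5/2, 2): F = (-30.000, 14.000, 12.000).
Jacobian J = [[-2·z + 4, -8·y, -2·x], [1, 4, 0], [0, 8·y - z - 4, -y]].
At the point, J = [[0.000, -20.000, -6.000], [1.000, 4.000, 0.000], [0.000, 14.000, -2.500]] (det J = -134.000).
Solving J·Δ = −F gives Δ = (-9.612, -1.097, -1.343).
Then the next iterate is (x, y, z)₁ = (-6.612, 1.403, 0.657).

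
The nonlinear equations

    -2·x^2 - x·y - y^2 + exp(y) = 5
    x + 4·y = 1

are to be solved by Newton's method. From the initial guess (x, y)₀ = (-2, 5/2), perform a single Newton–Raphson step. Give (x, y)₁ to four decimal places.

(3.6600, -0.6650)

At (-2, 5/2): F = (-2.067506, 7.0000).
Jacobian J = [[-4·x - y, -x - 2·y + exp(y)], [1, 4]].
At the point, J = [[5.5000, 9.182494], [1.0000, 4.0000]] (det J = 12.817506).
Solving J·Δ = −F gives Δ = (5.6600, -3.1650).
Then the next iterate is (x, y)₁ = (3.6600, -0.6650).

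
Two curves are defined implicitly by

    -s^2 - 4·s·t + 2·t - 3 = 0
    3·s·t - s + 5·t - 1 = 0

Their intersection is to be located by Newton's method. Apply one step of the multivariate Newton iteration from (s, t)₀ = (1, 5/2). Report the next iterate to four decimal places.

(0.5663, 0.6024)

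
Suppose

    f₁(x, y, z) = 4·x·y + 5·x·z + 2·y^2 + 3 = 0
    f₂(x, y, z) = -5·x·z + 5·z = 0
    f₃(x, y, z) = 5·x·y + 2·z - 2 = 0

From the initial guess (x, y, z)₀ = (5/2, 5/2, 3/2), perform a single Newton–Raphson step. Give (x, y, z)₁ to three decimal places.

(1.966, 0.608, 0.534)

At (5/2, 5/2, 3/2): F = (59.250, -11.250, 32.250).
Jacobian J = [[4·y + 5·z, 4·x + 4·y, 5·x], [-5·z, 0, -5·x + 5], [5·y, 5·x, 2]].
At the point, J = [[17.500, 20.000, 12.500], [-7.500, 0.000, -7.500], [12.500, 12.500, 2.000]] (det J = -1106.250).
Solving J·Δ = −F gives Δ = (-0.534, -1.892, -0.966).
Then the next iterate is (x, y, z)₁ = (1.966, 0.608, 0.534).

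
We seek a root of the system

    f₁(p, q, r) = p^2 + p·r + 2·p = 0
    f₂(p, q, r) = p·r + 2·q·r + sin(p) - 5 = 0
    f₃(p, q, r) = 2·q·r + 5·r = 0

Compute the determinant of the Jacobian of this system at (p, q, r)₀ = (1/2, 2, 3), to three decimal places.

J = [[2·p + r + 2, 0, p], [r + cos(p), 2·r, p + 2·q], [0, 2·r, 2·q + 5]].
At the point, J = [[6.000, 0.000, 0.500], [3.87758, 6.000, 4.500], [0.000, 6.000, 9.000]].
det J = 173.633.

173.633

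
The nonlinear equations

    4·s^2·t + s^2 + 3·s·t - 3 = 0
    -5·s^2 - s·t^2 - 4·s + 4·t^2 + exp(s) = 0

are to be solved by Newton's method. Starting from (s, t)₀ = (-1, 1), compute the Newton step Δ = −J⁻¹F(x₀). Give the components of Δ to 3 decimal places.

(-0.191, -0.334)

At (-1, 1): F = (-1.000, 4.36788).
Jacobian J = [[8·s·t + 2·s + 3·t, 4·s^2 + 3·s], [-10·s - t^2 + exp(s) - 4, -2·s·t + 8·t]].
At the point, J = [[-7.000, 1.000], [5.36788, 10.000]] (det J = -75.36788).
Solving J·Δ = −F gives Δ = (-0.191, -0.334).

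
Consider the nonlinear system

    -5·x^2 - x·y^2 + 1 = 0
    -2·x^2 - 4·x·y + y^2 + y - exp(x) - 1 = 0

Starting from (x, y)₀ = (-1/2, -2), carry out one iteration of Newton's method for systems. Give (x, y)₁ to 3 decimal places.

(0.060, -0.845)

At (-1/2, -2): F = (1.750, -4.10653).
Jacobian J = [[-10·x - y^2, -2·x·y], [-4·x - 4·y - exp(x), -4·x + 2·y + 1]].
At the point, J = [[1.000, -2.000], [9.39347, -1.000]] (det J = 17.78694).
Solving J·Δ = −F gives Δ = (0.560, 1.155).
Then the next iterate is (x, y)₁ = (0.060, -0.845).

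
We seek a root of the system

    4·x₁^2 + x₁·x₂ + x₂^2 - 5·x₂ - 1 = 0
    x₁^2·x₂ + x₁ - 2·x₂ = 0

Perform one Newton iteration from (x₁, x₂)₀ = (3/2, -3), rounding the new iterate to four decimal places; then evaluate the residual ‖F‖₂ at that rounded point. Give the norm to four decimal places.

10.3303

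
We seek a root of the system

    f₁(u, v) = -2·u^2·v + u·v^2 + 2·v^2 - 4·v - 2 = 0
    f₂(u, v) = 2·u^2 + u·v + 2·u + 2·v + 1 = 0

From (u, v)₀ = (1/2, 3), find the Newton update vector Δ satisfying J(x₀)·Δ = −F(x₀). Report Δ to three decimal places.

(-1.326, -0.288)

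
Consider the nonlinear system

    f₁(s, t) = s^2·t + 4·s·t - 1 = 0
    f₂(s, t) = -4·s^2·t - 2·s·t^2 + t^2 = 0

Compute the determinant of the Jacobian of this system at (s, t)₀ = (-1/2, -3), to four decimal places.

64.5000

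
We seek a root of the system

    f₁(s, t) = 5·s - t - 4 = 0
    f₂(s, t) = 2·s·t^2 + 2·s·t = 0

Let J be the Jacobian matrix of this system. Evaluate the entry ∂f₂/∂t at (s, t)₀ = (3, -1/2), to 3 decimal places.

∂f₂/∂t = 4·s·t + 2·s.
At (3, -1/2) this is 0.000.

0.000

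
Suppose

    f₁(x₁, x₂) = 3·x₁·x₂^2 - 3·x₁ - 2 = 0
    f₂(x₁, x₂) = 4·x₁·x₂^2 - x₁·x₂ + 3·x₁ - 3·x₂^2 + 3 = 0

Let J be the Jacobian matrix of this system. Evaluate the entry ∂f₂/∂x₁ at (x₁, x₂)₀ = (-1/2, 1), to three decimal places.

6.000

∂f₂/∂x₁ = 4·x₂^2 - x₂ + 3.
At (-1/2, 1) this is 6.000.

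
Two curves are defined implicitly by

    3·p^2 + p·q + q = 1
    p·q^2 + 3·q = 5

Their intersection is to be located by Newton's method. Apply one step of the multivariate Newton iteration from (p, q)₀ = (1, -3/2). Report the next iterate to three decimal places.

At (1, -3/2): F = (-1.000, -7.250).
Jacobian J = [[6·p + q, p + 1], [q^2, 2·p·q + 3]].
At the point, J = [[4.500, 2.000], [2.250, 0.000]] (det J = -4.500).
Solving J·Δ = −F gives Δ = (3.222, -6.750).
Then the next iterate is (p, q)₁ = (4.222, -8.250).

(4.222, -8.250)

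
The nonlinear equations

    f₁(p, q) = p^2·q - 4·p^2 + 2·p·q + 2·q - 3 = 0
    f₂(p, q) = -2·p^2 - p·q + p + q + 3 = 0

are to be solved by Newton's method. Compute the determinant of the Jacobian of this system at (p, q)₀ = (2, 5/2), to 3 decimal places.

J = [[2·p·q - 8·p + 2·q, p^2 + 2·p + 2], [-4·p - q + 1, -p + 1]].
At the point, J = [[-1.000, 10.000], [-9.500, -1.000]].
det J = 96.000.

96.000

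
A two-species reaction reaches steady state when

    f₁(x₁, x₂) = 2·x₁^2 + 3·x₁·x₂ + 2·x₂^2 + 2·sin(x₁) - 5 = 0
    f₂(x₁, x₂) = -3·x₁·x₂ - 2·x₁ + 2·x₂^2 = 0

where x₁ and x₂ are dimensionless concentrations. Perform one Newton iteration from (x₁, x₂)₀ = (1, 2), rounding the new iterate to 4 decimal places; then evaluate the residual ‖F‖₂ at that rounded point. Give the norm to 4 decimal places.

2.1858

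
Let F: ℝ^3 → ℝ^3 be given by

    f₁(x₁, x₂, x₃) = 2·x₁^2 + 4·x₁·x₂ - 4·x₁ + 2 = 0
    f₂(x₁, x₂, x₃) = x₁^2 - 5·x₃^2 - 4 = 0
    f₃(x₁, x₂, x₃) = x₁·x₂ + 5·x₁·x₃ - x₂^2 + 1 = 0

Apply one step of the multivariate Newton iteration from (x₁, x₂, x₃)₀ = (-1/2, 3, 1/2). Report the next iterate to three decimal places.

(-0.750, 1.500, -0.450)

At (-1/2, 3, 1/2): F = (-1.500, -5.000, -10.750).
Jacobian J = [[4·x₁ + 4·x₂ - 4, 4·x₁, 0], [2·x₁, 0, -10·x₃], [x₂ + 5·x₃, x₁ - 2·x₂, 5·x₁]].
At the point, J = [[6.000, -2.000, 0.000], [-1.000, 0.000, -5.000], [5.500, -6.500, -2.500]] (det J = -135.000).
Solving J·Δ = −F gives Δ = (-0.250, -1.500, -0.950).
Then the next iterate is (x₁, x₂, x₃)₁ = (-0.750, 1.500, -0.450).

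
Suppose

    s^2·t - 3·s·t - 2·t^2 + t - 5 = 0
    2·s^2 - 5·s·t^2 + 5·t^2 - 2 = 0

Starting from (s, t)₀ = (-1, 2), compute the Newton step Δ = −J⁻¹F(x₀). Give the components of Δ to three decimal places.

At (-1, 2): F = (-3.000, 40.000).
Jacobian J = [[2·s·t - 3·t, s^2 - 3·s - 4·t + 1], [4·s - 5·t^2, -10·s·t + 10·t]].
At the point, J = [[-10.000, -3.000], [-24.000, 40.000]] (det J = -472.000).
Solving J·Δ = −F gives Δ = (0.000, -1.000).

(0.000, -1.000)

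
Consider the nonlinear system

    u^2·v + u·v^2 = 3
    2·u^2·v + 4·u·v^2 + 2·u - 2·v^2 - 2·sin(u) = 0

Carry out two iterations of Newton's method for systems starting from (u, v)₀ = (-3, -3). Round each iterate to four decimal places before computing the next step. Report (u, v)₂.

(-0.5605, -1.7994)

At (-3, -3): F = (-57.0000, -185.717760).
Jacobian J = [[2·u·v + v^2, u^2 + 2·u·v], [4·u·v + 4·v^2 - 2·cos(u) + 2, 2·u^2 + 8·u·v - 4·v]].
At the point, J = [[27.0000, 27.0000], [75.979985, 102.0000]] (det J = 702.540405).
Solving J·Δ = −F gives Δ = (1.1382, 0.9729).
Then the next iterate is (u, v)₁ = (-1.8618, -2.0271).
Round to (-1.8618, -2.0271) and repeat: F = (-17.676922, -54.680572), J = [[11.657244, 11.014409], [34.106584, 45.233437]].
Δ = (1.3013, 0.2277), so (u, v)₂ = (-0.5605, -1.7994).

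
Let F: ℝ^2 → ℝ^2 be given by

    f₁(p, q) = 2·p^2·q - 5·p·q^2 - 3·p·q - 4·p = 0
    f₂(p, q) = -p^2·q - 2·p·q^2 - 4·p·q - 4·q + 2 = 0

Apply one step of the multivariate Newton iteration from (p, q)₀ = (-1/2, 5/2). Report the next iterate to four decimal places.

(-0.6522, 0.4384)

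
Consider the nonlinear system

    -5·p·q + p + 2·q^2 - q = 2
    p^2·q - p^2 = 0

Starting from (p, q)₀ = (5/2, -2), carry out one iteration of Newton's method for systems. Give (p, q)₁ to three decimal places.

(1.786, -0.714)

At (5/2, -2): F = (35.500, -18.750).
Jacobian J = [[-5·q + 1, -5·p + 4·q - 1], [2·p·q - 2·p, p^2]].
At the point, J = [[11.000, -21.500], [-15.000, 6.250]] (det J = -253.750).
Solving J·Δ = −F gives Δ = (-0.714, 1.286).
Then the next iterate is (p, q)₁ = (1.786, -0.714).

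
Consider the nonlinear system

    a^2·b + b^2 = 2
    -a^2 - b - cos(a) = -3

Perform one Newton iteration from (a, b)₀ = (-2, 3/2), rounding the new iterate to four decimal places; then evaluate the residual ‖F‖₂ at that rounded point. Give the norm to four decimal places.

1.4576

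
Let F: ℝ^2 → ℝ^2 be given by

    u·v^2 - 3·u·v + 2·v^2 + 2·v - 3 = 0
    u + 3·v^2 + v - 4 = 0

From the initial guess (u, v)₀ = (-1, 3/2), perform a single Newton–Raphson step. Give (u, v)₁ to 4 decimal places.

At (-1, 3/2): F = (6.7500, 3.2500).
Jacobian J = [[v^2 - 3·v, 2·u·v - 3·u + 4·v + 2], [1, 6·v + 1]].
At the point, J = [[-2.2500, 8.0000], [1.0000, 10.0000]] (det J = -30.5000).
Solving J·Δ = −F gives Δ = (1.3607, -0.4611).
Then the next iterate is (u, v)₁ = (0.3607, 1.0389).

(0.3607, 1.0389)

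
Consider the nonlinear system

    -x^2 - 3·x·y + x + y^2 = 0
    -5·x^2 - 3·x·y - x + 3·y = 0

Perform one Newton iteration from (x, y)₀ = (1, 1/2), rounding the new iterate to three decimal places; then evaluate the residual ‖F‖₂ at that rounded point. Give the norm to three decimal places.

At (1, 1/2): F = (-1.250, -6.000).
Jacobian J = [[-2·x - 3·y + 1, -3·x + 2·y], [-10·x - 3·y - 1, -3·x + 3]].
At the point, J = [[-2.500, -2.000], [-12.500, 0.000]] (det J = -25.000).
Solving J·Δ = −F gives Δ = (-0.480, -0.025).
Then the next iterate is (x, y)₁ = (0.520, 0.475).
Re-evaluating at (0.520, 0.475): F = (-0.26577, -1.188), so ‖F‖₂ = 1.217.

1.217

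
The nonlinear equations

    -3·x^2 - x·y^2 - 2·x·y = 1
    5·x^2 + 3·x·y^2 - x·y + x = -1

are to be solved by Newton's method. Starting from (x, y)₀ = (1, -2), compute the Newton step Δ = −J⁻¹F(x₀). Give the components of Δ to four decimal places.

At (1, -2): F = (-4.0000, 21.0000).
Jacobian J = [[-6·x - y^2 - 2·y, -2·x·y - 2·x], [10·x + 3·y^2 - y + 1, 6·x·y - x]].
At the point, J = [[-6.0000, 2.0000], [25.0000, -13.0000]] (det J = 28.0000).
Solving J·Δ = −F gives Δ = (-0.3571, 0.9286).

(-0.3571, 0.9286)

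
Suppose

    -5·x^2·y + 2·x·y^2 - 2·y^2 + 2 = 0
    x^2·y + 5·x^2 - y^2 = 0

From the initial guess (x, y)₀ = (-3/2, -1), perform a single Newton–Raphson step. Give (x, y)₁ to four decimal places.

(-0.8585, -1.0712)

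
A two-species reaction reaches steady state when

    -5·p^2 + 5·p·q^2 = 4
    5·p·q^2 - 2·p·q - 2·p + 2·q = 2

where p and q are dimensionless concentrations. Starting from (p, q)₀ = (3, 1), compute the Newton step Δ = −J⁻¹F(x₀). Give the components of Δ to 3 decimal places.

(-1.432, -0.060)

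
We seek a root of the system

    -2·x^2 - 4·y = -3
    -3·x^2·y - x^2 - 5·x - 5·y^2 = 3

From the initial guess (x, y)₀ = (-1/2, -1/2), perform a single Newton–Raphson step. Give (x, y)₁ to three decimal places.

(0.435, 1.093)

At (-1/2, -1/2): F = (4.500, -1.625).
Jacobian J = [[-4·x, -4], [-6·x·y - 2·x - 5, -3·x^2 - 10·y]].
At the point, J = [[2.000, -4.000], [-5.500, 4.250]] (det J = -13.500).
Solving J·Δ = −F gives Δ = (0.935, 1.593).
Then the next iterate is (x, y)₁ = (0.435, 1.093).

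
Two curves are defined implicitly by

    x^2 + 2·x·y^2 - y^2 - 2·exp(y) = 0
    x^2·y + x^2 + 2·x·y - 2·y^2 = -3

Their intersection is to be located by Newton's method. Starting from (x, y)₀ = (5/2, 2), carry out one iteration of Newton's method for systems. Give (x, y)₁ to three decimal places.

At (5/2, 2): F = (7.47189, 23.750).
Jacobian J = [[2·x + 2·y^2, 4·x·y - 2·y - 2·exp(y)], [2·x·y + 2·x + 2·y, x^2 + 2·x - 4·y]].
At the point, J = [[13.000, 1.22189], [19.000, 3.250]] (det J = 19.03413).
Solving J·Δ = −F gives Δ = (0.249, -8.762).
Then the next iterate is (x, y)₁ = (2.749, -6.762).

(2.749, -6.762)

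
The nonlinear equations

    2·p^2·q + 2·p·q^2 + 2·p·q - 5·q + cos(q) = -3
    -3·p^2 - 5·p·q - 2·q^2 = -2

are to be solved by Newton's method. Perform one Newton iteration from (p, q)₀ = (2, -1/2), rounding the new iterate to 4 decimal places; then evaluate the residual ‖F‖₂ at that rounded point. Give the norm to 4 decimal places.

At (2, -1/2): F = (1.377583, -5.5000).
Jacobian J = [[4·p·q + 2·q^2 + 2·q, 2·p^2 + 4·p·q + 2·p - sin(q) - 5], [-6·p - 5·q, -5·p - 4·q]].
At the point, J = [[-4.5000, 3.479426], [-9.5000, -8.0000]] (det J = 69.054543).
Solving J·Δ = −F gives Δ = (-0.1175, -0.5479).
Then the next iterate is (p, q)₁ = (1.8825, -1.0479).
Re-evaluating at (1.8825, -1.0479): F = (1.500764, -0.964249), so ‖F‖₂ = 1.7838.

1.7838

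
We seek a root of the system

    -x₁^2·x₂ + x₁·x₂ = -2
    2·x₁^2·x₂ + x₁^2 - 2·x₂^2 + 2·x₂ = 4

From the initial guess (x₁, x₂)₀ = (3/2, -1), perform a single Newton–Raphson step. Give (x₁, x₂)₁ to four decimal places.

At (3/2, -1): F = (2.7500, -10.2500).
Jacobian J = [[-2·x₁·x₂ + x₂, -x₁^2 + x₁], [4·x₁·x₂ + 2·x₁, 2·x₁^2 - 4·x₂ + 2]].
At the point, J = [[2.0000, -0.7500], [-3.0000, 10.5000]] (det J = 18.7500).
Solving J·Δ = −F gives Δ = (-1.1300, 0.6533).
Then the next iterate is (x₁, x₂)₁ = (0.3700, -0.3467).

(0.3700, -0.3467)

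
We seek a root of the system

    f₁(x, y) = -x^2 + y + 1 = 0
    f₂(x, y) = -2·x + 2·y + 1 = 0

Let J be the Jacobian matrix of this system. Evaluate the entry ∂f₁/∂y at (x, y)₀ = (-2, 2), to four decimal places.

∂f₁/∂y = 1.
At (-2, 2) this is 1.0000.

1.0000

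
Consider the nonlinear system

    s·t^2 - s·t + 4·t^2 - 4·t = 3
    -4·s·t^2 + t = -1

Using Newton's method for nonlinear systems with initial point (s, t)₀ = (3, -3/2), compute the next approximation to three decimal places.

(3.797, -0.563)

At (3, -3/2): F = (23.250, -27.500).
Jacobian J = [[t^2 - t, 2·s·t - s + 8·t - 4], [-4·t^2, -8·s·t + 1]].
At the point, J = [[3.750, -28.000], [-9.000, 37.000]] (det J = -113.250).
Solving J·Δ = −F gives Δ = (0.797, 0.937).
Then the next iterate is (s, t)₁ = (3.797, -0.563).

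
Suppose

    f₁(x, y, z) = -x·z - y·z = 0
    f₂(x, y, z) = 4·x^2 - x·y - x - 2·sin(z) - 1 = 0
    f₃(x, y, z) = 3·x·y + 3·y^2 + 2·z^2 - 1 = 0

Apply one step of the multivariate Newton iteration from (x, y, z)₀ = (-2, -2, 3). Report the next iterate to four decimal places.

(-1.2946, -1.2093, 1.1221)

At (-2, -2, 3): F = (12.0000, 12.717760, 41.0000).
Jacobian J = [[-z, -z, -x - y], [8·x - y - 1, -x, -2·cos(z)], [3·y, 3·x + 6·y, 4·z]].
At the point, J = [[-3.0000, -3.0000, 4.0000], [-15.0000, 2.0000, 1.979985], [-6.0000, -18.0000, 12.0000]] (det J = 444.720540).
Solving J·Δ = −F gives Δ = (0.7054, 0.7907, -1.8779).
Then the next iterate is (x, y, z)₁ = (-1.2946, -1.2093, 1.1221).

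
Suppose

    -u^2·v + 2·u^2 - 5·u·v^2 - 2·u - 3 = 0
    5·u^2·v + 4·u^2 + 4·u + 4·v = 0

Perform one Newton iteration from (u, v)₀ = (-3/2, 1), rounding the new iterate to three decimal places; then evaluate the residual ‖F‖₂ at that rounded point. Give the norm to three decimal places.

At (-3/2, 1): F = (9.750, 18.250).
Jacobian J = [[-2·u·v + 4·u - 5·v^2 - 2, -u^2 - 10·u·v], [10·u·v + 8·u + 4, 5·u^2 + 4]].
At the point, J = [[-10.000, 12.750], [-23.000, 15.250]] (det J = 140.750).
Solving J·Δ = −F gives Δ = (0.597, -0.297).
Then the next iterate is (u, v)₁ = (-0.903, 0.703).
Re-evaluating at (-0.903, 0.703): F = (2.09494, 5.32780), so ‖F‖₂ = 5.725.

5.725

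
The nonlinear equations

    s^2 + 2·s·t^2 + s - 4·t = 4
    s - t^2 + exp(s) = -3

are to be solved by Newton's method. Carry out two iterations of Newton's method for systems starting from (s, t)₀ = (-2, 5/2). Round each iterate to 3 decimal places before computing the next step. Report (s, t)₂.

At (-2, 5/2): F = (-37.000, -5.11466).
Jacobian J = [[2·s + 2·t^2 + 1, 4·s·t - 4], [exp(s) + 1, -2·t]].
At the point, J = [[9.500, -24.000], [1.13534, -5.000]] (det J = -20.25195).
Solving J·Δ = −F gives Δ = (3.074, -0.325).
Then the next iterate is (s, t)₁ = (1.074, 2.175).
Round to (1.074, 2.175) and repeat: F = (-0.31114, 2.27044), J = [[12.60925, 5.34380], [3.92706, -4.350]].
Δ = (-0.142, 0.394), so (s, t)₂ = (0.932, 2.569).

(0.932, 2.569)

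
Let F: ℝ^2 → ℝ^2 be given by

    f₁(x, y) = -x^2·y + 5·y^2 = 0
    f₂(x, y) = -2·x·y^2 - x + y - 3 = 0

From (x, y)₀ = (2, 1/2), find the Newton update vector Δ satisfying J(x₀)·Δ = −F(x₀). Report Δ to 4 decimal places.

At (2, 1/2): F = (-0.7500, -5.5000).
Jacobian J = [[-2·x·y, -x^2 + 10·y], [-2·y^2 - 1, -4·x·y + 1]].
At the point, J = [[-2.0000, 1.0000], [-1.5000, -3.0000]] (det J = 7.5000).
Solving J·Δ = −F gives Δ = (-1.0333, -1.3167).

(-1.0333, -1.3167)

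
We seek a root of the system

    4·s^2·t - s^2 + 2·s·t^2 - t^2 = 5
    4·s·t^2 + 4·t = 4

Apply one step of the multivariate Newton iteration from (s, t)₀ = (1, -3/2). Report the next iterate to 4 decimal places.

(-0.1791, -2.9515)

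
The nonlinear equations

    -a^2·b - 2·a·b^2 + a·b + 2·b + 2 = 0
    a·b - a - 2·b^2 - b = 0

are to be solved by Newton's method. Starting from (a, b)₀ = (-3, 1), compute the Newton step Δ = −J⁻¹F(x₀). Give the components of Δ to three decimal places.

(0.550, -0.375)

At (-3, 1): F = (-2.000, -3.000).
Jacobian J = [[-2·a·b - 2·b^2 + b, -a^2 - 4·a·b + a + 2], [b - 1, a - 4·b - 1]].
At the point, J = [[5.000, 2.000], [0.000, -8.000]] (det J = -40.000).
Solving J·Δ = −F gives Δ = (0.550, -0.375).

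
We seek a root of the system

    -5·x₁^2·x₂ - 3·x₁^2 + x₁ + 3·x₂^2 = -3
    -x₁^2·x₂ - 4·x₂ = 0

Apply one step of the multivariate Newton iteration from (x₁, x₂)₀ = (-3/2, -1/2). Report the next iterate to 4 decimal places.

(-0.4865, -0.2432)

At (-3/2, -1/2): F = (1.1250, 3.1250).
Jacobian J = [[-10·x₁·x₂ - 6·x₁ + 1, -5·x₁^2 + 6·x₂], [-2·x₁·x₂, -x₁^2 - 4]].
At the point, J = [[2.5000, -14.2500], [-1.5000, -6.2500]] (det J = -37.0000).
Solving J·Δ = −F gives Δ = (1.0135, 0.2568).
Then the next iterate is (x₁, x₂)₁ = (-0.4865, -0.2432).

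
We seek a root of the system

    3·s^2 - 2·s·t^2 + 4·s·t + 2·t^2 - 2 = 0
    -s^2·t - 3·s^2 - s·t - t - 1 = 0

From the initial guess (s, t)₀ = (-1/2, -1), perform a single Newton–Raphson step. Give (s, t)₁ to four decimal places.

(-0.1484, -0.9268)

At (-1/2, -1): F = (3.7500, -1.0000).
Jacobian J = [[6·s - 2·t^2 + 4·t, -4·s·t + 4·s + 4·t], [-2·s·t - 6·s - t, -s^2 - s - 1]].
At the point, J = [[-9.0000, -8.0000], [3.0000, -0.7500]] (det J = 30.7500).
Solving J·Δ = −F gives Δ = (0.3516, 0.0732).
Then the next iterate is (s, t)₁ = (-0.1484, -0.9268).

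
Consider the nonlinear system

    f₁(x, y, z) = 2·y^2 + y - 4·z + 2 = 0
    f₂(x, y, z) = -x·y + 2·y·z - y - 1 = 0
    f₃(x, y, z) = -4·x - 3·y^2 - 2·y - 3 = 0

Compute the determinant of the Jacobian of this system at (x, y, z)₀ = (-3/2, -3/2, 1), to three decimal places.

J = [[0, 4·y + 1, -4], [-y, -x + 2·z - 1, 2·y], [-4, -6·y - 2, 0]].
At the point, J = [[0.000, -5.000, -4.000], [1.500, 2.500, -3.000], [-4.000, 7.000, 0.000]].
det J = -142.000.

-142.000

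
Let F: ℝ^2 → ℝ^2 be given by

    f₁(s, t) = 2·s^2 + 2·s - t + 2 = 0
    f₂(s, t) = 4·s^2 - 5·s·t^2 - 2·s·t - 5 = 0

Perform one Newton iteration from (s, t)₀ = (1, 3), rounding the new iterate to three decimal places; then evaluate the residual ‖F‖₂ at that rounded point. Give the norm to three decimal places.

At (1, 3): F = (3.000, -52.000).
Jacobian J = [[4·s + 2, -1], [8·s - 5·t^2 - 2·t, -10·s·t - 2·s]].
At the point, J = [[6.000, -1.000], [-43.000, -32.000]] (det J = -235.000).
Solving J·Δ = −F gives Δ = (-0.630, -0.779).
Then the next iterate is (s, t)₁ = (0.370, 2.221).
Re-evaluating at (0.370, 2.221): F = (0.79280, -15.22170), so ‖F‖₂ = 15.242.

15.242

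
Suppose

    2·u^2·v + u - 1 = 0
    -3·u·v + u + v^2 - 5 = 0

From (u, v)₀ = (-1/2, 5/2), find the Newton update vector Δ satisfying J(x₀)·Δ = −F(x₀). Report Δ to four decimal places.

(-0.1703, -0.8626)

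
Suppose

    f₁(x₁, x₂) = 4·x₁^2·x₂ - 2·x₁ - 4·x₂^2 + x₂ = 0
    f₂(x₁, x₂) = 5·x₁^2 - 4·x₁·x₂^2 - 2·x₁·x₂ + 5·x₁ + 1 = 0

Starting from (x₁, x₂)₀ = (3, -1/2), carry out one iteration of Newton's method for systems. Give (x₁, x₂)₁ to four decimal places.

(1.2528, -0.4747)

At (3, -1/2): F = (-25.5000, 61.0000).
Jacobian J = [[8·x₁·x₂ - 2, 4·x₁^2 - 8·x₂ + 1], [10·x₁ - 4·x₂^2 - 2·x₂ + 5, -8·x₁·x₂ - 2·x₁]].
At the point, J = [[-14.0000, 41.0000], [35.0000, 6.0000]] (det J = -1519.0000).
Solving J·Δ = −F gives Δ = (-1.7472, 0.0253).
Then the next iterate is (x₁, x₂)₁ = (1.2528, -0.4747).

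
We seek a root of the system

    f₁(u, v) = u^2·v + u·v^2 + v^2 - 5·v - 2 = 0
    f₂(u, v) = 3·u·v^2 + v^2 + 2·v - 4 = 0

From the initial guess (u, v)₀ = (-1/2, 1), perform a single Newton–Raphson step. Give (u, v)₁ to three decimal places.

(0.889, -0.667)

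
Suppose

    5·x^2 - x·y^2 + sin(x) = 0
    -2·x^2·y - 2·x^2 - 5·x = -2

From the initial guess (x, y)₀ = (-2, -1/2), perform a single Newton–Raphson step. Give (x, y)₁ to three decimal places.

At (-2, -1/2): F = (19.59070, 8.000).
Jacobian J = [[10·x - y^2 + cos(x), -2·x·y], [-4·x·y - 4·x - 5, -2·x^2]].
At the point, J = [[-20.66615, -2.000], [-1.000, -8.000]] (det J = 163.32917).
Solving J·Δ = −F gives Δ = (0.862, 0.892).
Then the next iterate is (x, y)₁ = (-1.138, 0.392).

(-1.138, 0.392)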